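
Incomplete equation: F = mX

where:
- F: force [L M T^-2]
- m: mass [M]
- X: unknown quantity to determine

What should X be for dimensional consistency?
X = a (acceleration), dimensions [L T^-2]

F has dimensions [L M T^-2]; the rest of the RHS (m) has dimensions [M].
So X must have dimensions [L T^-2] — X = a (acceleration).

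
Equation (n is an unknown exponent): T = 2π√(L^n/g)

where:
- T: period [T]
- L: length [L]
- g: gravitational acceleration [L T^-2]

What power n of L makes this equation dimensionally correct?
n = 1

T has dimensions [T]; L has dimensions [L].
With n = 1: 2π√(L^1/g) has dimensions [T], matching the LHS ✓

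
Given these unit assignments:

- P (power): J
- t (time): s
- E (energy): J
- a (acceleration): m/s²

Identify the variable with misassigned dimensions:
P

The variable P (power) should have units W, not J.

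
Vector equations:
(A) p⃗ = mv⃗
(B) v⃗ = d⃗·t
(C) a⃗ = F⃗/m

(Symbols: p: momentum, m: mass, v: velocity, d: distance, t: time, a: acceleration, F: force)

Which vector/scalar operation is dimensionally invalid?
(B) v⃗ = d⃗·t

(A) p⃗ = mv⃗: LHS [L M T^-1], RHS [L M T^-1] ✓ — mass (scalar) times velocity (vector)
(B) v⃗ = d⃗·t: LHS [L T^-1], RHS [L T] ✗ — velocity is displacement per time; should be d⃗/t
(C) a⃗ = F⃗/m: LHS [L T^-2], RHS [L T^-2] ✓ — force (vector) divided by mass (scalar)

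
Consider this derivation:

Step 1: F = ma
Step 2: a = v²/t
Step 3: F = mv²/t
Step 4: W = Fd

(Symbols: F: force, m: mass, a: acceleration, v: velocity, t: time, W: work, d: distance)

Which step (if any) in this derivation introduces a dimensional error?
Step 2

Step 1: F = ma → LHS [L M T^-2], RHS [L M T^-2] ✓
Step 2: a = v²/t → LHS [L T^-2], RHS [L^2 T^-3] ✗

The first dimensional inconsistency appears in step 2: a = v²/t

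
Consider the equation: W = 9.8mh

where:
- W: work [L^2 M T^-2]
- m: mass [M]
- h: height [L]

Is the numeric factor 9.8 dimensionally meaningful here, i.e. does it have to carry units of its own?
Yes

W has dimensions [L^2 M T^-2], while mh alone has dimensions [L M]. For the equation to balance, the factor 9.8 must carry dimensions [L T^-2] — it is a dimensional constant (a numerical value of a physical quantity with its units suppressed), not a pure number.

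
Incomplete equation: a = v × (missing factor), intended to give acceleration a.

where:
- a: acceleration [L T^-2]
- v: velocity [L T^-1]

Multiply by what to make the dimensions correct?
1/t (inverse time), dimensions [T^-1]

a has dimensions [L T^-2] and v has dimensions [L T^-1].
The missing factor must have dimensions [L T^-2] / [L T^-1] = [T^-1], i.e. inverse time (1/t).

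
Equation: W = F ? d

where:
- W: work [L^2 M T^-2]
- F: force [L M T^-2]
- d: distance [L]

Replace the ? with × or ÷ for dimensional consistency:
multiplication (×): W = F × d

W [L^2 M T^-2]; F [L M T^-2]; d [L].
F × d → [L^2 M T^-2] ✓
F ÷ d → [M T^-2] ✗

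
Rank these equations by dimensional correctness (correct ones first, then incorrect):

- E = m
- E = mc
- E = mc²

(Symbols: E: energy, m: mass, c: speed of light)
Dimensionally correct: E = mc²
Dimensionally incorrect: E = m, E = mc
Ordered (correct first, then incorrect): E = mc², E = m, E = mc

- E = m: LHS [L^2 M T^-2], RHS [M] → incorrect ✗
- E = mc: LHS [L^2 M T^-2], RHS [L M T^-1] → incorrect ✗
- E = mc²: LHS [L^2 M T^-2], RHS [L^2 M T^-2] → correct ✓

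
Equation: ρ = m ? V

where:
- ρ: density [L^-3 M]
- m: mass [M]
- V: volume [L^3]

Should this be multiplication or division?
division (÷): ρ = m ÷ V

ρ [L^-3 M]; m [M]; V [L^3].
m × V → [L^3 M] ✗
m ÷ V → [L^-3 M] ✓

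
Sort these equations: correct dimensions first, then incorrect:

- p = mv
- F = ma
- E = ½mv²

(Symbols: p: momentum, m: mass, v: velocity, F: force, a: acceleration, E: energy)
Dimensionally correct: p = mv, F = ma, E = ½mv²
Dimensionally incorrect: none
Ordered (correct first, then incorrect): p = mv, F = ma, E = ½mv²

- p = mv: LHS [L M T^-1], RHS [L M T^-1] → correct ✓
- F = ma: LHS [L M T^-2], RHS [L M T^-2] → correct ✓
- E = ½mv²: LHS [L^2 M T^-2], RHS [L^2 M T^-2] → correct ✓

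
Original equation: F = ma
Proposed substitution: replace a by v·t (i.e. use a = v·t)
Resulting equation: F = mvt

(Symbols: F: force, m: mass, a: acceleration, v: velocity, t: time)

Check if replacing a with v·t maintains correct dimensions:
No

[a] = [L T^-2] and [v·t] = [L]. These differ, so the substitution replaces a quantity by one of different dimensions and the result F = mvt has LHS [L M T^-2] vs RHS [L M] — inconsistent.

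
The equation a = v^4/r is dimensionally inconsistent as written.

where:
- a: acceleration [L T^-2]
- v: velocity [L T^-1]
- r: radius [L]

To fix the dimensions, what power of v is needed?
The exponent of v should be 2: a = v^2/r

The LHS a has dimensions [L T^-2]; v has dimensions [L T^-1].
As written, the RHS v^4/r (exponent 4 on v) has dimensions [L^3 T^-4], which does not match.
With exponent 2, the RHS v^2/r has dimensions [L T^-2], matching the LHS.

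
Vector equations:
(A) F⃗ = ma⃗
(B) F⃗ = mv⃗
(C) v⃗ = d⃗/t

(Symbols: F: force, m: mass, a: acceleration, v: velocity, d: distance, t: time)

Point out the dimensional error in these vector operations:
(B) F⃗ = mv⃗

(A) F⃗ = ma⃗: LHS [L M T^-2], RHS [L M T^-2] ✓ — Force and acceleration are vectors, mass is a scalar
(B) F⃗ = mv⃗: LHS [L M T^-2], RHS [L M T^-1] ✗ — mass times velocity is momentum, not force; should be ma⃗
(C) v⃗ = d⃗/t: LHS [L T^-1], RHS [L T^-1] ✓ — displacement (vector) divided by time (scalar)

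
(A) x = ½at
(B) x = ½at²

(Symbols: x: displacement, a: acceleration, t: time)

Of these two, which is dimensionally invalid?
(A)

(A) x = ½at: LHS [L], RHS [L T^-1] ✗
(B) x = ½at²: LHS [L], RHS [L] ✓

Expression (A) x = ½at is dimensionally incorrect.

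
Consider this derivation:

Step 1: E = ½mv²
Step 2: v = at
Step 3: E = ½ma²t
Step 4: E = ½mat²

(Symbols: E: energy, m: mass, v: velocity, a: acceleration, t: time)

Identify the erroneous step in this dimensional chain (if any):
Step 3

Step 1: E = ½mv² → LHS [L^2 M T^-2], RHS [L^2 M T^-2] ✓
Step 2: v = at → LHS [L T^-1], RHS [L T^-1] ✓
Step 3: E = ½ma²t → LHS [L^2 M T^-2], RHS [L^2 M T^-3] ✗

The first dimensional inconsistency appears in step 3: E = ½ma²t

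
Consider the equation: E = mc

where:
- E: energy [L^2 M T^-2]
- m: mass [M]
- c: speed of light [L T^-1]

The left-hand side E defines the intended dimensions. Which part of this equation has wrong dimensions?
The right-hand side term mc

E has dimensions [L^2 M T^-2], but mc has dimensions [L M T^-1], so the term mc is dimensionally wrong for E.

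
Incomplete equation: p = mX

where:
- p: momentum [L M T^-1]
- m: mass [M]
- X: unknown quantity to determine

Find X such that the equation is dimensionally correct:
X = v (velocity), dimensions [L T^-1]

p has dimensions [L M T^-1]; the rest of the RHS (m) has dimensions [M].
So X must have dimensions [L T^-1] — X = v (velocity).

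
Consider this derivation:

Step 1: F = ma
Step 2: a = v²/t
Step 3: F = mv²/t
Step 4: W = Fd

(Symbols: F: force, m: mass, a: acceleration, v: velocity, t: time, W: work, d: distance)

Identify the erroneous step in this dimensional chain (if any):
Step 2

Step 1: F = ma → LHS [L M T^-2], RHS [L M T^-2] ✓
Step 2: a = v²/t → LHS [L T^-2], RHS [L^2 T^-3] ✗

The first dimensional inconsistency appears in step 2: a = v²/t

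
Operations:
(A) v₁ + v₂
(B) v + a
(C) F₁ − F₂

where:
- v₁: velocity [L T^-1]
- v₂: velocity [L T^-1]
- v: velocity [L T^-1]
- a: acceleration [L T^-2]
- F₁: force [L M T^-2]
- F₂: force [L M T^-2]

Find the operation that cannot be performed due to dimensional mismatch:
(B) v + a

(A) v₁ + v₂: v₁ [L T^-1] and v₂ [L T^-1] — same dimensions ✓
(B) v + a: v [L T^-1] and a [L T^-2] — different dimensions cannot be added/subtracted ✗
(C) F₁ − F₂: F₁ [L M T^-2] and F₂ [L M T^-2] — same dimensions ✓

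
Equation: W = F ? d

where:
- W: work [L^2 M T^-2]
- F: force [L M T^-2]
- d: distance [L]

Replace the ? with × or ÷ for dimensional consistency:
multiplication (×): W = F × d

W [L^2 M T^-2]; F [L M T^-2]; d [L].
F × d → [L^2 M T^-2] ✓
F ÷ d → [M T^-2] ✗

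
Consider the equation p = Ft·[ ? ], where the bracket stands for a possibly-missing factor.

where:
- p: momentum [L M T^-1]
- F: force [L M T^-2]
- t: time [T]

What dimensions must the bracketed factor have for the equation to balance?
Nothing is missing — the bracketed factor must be dimensionless.

p has dimensions [L M T^-1] and Ft already has dimensions [L M T^-1], so p = Ft is dimensionally complete.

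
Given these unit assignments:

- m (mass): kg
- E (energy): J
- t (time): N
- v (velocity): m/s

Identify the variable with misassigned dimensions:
t

The variable t (time) should have units s, not N.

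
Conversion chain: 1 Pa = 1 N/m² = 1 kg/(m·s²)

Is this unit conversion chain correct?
The chain is correct (no errors).

Correct: Pascal is Newton per square meter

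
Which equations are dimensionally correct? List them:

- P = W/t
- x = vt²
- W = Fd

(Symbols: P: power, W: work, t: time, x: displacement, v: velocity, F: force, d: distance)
Dimensionally correct: P = W/t, W = Fd
Dimensionally incorrect: x = vt²
Ordered (correct first, then incorrect): P = W/t, W = Fd, x = vt²

- P = W/t: LHS [L^2 M T^-3], RHS [L^2 M T^-3] → correct ✓
- x = vt²: LHS [L], RHS [L T] → incorrect ✗
- W = Fd: LHS [L^2 M T^-2], RHS [L^2 M T^-2] → correct ✓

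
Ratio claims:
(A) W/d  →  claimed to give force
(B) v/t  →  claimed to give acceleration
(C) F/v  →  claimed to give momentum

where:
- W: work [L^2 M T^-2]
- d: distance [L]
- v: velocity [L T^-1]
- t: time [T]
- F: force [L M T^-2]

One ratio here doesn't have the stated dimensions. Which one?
(C) F/v does not give momentum

(A) W/d: [L M T^-2] = force [L M T^-2] ✓
(B) v/t: [L T^-2] = acceleration [L T^-2] ✓
(C) F/v: [M T^-1] ≠ momentum [L M T^-1] ✗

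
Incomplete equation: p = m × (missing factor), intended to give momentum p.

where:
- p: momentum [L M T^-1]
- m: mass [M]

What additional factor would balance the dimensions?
v (velocity), dimensions [L T^-1]

p has dimensions [L M T^-1] and m has dimensions [M].
The missing factor must have dimensions [L M T^-1] / [M] = [L T^-1], i.e. velocity (v).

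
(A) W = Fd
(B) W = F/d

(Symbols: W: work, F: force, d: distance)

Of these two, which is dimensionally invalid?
(B)

(A) W = Fd: LHS [L^2 M T^-2], RHS [L^2 M T^-2] ✓
(B) W = F/d: LHS [L^2 M T^-2], RHS [M T^-2] ✗

Expression (B) W = F/d is dimensionally incorrect.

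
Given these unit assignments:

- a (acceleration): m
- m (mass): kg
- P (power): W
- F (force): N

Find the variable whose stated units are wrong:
a

The variable a (acceleration) should have units m/s², not m.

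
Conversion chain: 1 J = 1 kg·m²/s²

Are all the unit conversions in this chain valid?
The chain is correct (no errors).

Correct: Joule is defined as kg·m²/s²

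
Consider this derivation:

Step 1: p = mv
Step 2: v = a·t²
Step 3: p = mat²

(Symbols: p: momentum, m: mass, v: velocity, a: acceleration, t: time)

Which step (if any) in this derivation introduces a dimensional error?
Step 2

Step 1: p = mv → LHS [L M T^-1], RHS [L M T^-1] ✓
Step 2: v = a·t² → LHS [L T^-1], RHS [L] ✗

The first dimensional inconsistency appears in step 2: v = a·t²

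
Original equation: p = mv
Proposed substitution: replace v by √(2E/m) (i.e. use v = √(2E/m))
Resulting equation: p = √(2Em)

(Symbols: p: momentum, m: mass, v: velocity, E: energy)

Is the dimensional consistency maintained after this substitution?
Yes

[v] = [L T^-1] and [√(2E/m)] = [L T^-1]. These match, so the substitution replaces a quantity by one of the same dimensions and the result p = √(2Em) has LHS [L M T^-1] vs RHS [L M T^-1] — still consistent.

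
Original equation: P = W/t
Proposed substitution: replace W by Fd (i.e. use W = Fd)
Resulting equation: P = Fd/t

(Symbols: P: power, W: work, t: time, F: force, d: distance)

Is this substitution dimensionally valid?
Yes

[W] = [L^2 M T^-2] and [Fd] = [L^2 M T^-2]. These match, so the substitution replaces a quantity by one of the same dimensions and the result P = Fd/t has LHS [L^2 M T^-3] vs RHS [L^2 M T^-3] — still consistent.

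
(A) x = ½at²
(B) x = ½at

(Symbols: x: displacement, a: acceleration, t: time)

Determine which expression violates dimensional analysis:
(B)

(A) x = ½at²: LHS [L], RHS [L] ✓
(B) x = ½at: LHS [L], RHS [L T^-1] ✗

Expression (B) x = ½at is dimensionally incorrect.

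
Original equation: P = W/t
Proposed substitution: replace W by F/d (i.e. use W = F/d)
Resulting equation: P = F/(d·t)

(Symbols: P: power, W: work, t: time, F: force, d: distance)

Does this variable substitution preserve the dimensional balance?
No

[W] = [L^2 M T^-2] and [F/d] = [M T^-2]. These differ, so the substitution replaces a quantity by one of different dimensions and the result P = F/(d·t) has LHS [L^2 M T^-3] vs RHS [M T^-3] — inconsistent.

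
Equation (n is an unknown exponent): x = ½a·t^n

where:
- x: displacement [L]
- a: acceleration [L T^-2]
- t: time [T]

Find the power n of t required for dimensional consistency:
n = 2

x has dimensions [L]; t has dimensions [T].
The rest of the RHS has dimensions [L T^-2], so t^n must supply [T^2].
With n = 2: ½a·t^2 has dimensions [L], matching the LHS ✓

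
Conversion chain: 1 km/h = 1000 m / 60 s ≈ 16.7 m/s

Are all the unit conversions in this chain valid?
The chain is incorrect (it contains an error).

Incorrect: 1 h = 3600 s, not 60 s (1 km/h ≈ 0.278 m/s)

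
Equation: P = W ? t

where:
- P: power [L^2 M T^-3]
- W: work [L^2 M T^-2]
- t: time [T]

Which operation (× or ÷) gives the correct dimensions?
division (÷): P = W ÷ t

P [L^2 M T^-3]; W [L^2 M T^-2]; t [T].
W × t → [L^2 M T^-1] ✗
W ÷ t → [L^2 M T^-3] ✓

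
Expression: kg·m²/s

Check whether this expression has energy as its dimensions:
No

The expression kg·m²/s has dimensions [L^2 M T^-1], but energy has dimensions [L^2 M T^-2].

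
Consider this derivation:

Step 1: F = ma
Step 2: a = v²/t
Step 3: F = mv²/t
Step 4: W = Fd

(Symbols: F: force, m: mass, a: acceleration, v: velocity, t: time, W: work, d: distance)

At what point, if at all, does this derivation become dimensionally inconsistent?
Step 2

Step 1: F = ma → LHS [L M T^-2], RHS [L M T^-2] ✓
Step 2: a = v²/t → LHS [L T^-2], RHS [L^2 T^-3] ✗

The first dimensional inconsistency appears in step 2: a = v²/t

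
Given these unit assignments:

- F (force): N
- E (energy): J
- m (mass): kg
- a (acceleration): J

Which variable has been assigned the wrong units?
a

The variable a (acceleration) should have units m/s², not J.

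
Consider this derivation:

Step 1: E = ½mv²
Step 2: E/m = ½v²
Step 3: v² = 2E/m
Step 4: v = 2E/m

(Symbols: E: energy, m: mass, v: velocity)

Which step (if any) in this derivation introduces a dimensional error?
Step 4

Step 1: E = ½mv² → LHS [L^2 M T^-2], RHS [L^2 M T^-2] ✓
Step 2: E/m = ½v² → LHS [L^2 T^-2], RHS [L^2 T^-2] ✓
Step 3: v² = 2E/m → LHS [L^2 T^-2], RHS [L^2 T^-2] ✓
Step 4: v = 2E/m → LHS [L T^-1], RHS [L^2 T^-2] ✗

The first dimensional inconsistency appears in step 4: v = 2E/m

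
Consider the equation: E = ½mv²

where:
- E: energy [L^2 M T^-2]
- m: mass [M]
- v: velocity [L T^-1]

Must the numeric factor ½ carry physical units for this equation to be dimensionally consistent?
No

E has dimensions [L^2 M T^-2] and mv² already has dimensions [L^2 M T^-2], so the equation balances without ½ contributing any dimensions. ½ is a pure (dimensionless) number; changing or removing it would not affect dimensional consistency.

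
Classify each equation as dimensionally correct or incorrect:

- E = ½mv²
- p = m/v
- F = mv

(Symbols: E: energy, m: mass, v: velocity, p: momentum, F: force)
Dimensionally correct: E = ½mv²
Dimensionally incorrect: p = m/v, F = mv
Ordered (correct first, then incorrect): E = ½mv², p = m/v, F = mv

- E = ½mv²: LHS [L^2 M T^-2], RHS [L^2 M T^-2] → correct ✓
- p = m/v: LHS [L M T^-1], RHS [L^-1 M T] → incorrect ✗
- F = mv: LHS [L M T^-2], RHS [L M T^-1] → incorrect ✗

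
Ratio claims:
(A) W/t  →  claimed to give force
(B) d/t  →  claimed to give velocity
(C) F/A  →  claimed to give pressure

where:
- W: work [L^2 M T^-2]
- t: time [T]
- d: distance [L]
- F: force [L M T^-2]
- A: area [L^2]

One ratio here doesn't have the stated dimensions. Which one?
(A) W/t does not give force

(A) W/t: [L^2 M T^-3] ≠ force [L M T^-2] ✗
(B) d/t: [L T^-1] = velocity [L T^-1] ✓
(C) F/A: [L^-1 M T^-2] = pressure [L^-1 M T^-2] ✓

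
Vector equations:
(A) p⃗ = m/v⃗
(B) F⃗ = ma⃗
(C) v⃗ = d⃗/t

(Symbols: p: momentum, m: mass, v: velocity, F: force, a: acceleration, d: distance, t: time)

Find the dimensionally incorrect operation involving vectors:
(A) p⃗ = m/v⃗

(A) p⃗ = m/v⃗: LHS [L M T^-1], RHS [L^-1 M T] ✗ — momentum is mass times velocity; should be mv⃗ (and division by a vector is undefined)
(B) F⃗ = ma⃗: LHS [L M T^-2], RHS [L M T^-2] ✓ — Force and acceleration are vectors, mass is a scalar
(C) v⃗ = d⃗/t: LHS [L T^-1], RHS [L T^-1] ✓ — displacement (vector) divided by time (scalar)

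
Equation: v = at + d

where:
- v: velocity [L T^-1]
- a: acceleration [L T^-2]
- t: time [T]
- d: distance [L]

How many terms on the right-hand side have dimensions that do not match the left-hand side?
1

LHS v: [L T^-1]
- at: [L T^-1] ✓
- d: [L] ✗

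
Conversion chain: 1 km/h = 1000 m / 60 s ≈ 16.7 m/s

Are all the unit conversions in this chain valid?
The chain is incorrect (it contains an error).

Incorrect: 1 h = 3600 s, not 60 s (1 km/h ≈ 0.278 m/s)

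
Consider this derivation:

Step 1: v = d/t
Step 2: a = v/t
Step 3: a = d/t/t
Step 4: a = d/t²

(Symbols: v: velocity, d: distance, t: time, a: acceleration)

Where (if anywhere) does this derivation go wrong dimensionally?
No step introduces an error — all steps are dimensionally consistent.

Step 1: v = d/t → LHS [L T^-1], RHS [L T^-1] ✓
Step 2: a = v/t → LHS [L T^-2], RHS [L T^-2] ✓
Step 3: a = d/t/t → LHS [L T^-2], RHS [L T^-2] ✓
Step 4: a = d/t² → LHS [L T^-2], RHS [L T^-2] ✓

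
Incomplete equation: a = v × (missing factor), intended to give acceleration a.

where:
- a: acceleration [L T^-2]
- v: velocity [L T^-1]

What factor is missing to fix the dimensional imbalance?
1/t (inverse time), dimensions [T^-1]

a has dimensions [L T^-2] and v has dimensions [L T^-1].
The missing factor must have dimensions [L T^-2] / [L T^-1] = [T^-1], i.e. inverse time (1/t).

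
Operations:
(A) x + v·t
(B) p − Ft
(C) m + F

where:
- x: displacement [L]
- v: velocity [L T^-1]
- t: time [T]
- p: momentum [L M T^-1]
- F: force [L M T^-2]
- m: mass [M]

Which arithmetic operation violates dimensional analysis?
(C) m + F

(A) x + v·t: x [L] and v·t [L] — same dimensions ✓
(B) p − Ft: p [L M T^-1] and Ft [L M T^-1] — same dimensions ✓
(C) m + F: m [M] and F [L M T^-2] — different dimensions cannot be added/subtracted ✗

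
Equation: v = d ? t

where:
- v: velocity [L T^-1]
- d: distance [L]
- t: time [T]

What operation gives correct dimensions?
division (÷): v = d ÷ t

v [L T^-1]; d [L]; t [T].
d × t → [L T] ✗
d ÷ t → [L T^-1] ✓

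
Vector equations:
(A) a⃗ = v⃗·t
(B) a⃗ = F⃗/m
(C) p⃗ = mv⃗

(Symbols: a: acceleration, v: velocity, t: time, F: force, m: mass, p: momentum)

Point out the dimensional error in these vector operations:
(A) a⃗ = v⃗·t

(A) a⃗ = v⃗·t: LHS [L T^-2], RHS [L] ✗ — acceleration is velocity per time; should be v⃗/t
(B) a⃗ = F⃗/m: LHS [L T^-2], RHS [L T^-2] ✓ — force (vector) divided by mass (scalar)
(C) p⃗ = mv⃗: LHS [L M T^-1], RHS [L M T^-1] ✓ — mass (scalar) times velocity (vector)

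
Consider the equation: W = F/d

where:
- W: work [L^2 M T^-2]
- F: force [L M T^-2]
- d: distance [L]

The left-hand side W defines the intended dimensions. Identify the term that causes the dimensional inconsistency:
The right-hand side term F/d

W has dimensions [L^2 M T^-2], but F/d has dimensions [M T^-2], so the term F/d is dimensionally wrong for W.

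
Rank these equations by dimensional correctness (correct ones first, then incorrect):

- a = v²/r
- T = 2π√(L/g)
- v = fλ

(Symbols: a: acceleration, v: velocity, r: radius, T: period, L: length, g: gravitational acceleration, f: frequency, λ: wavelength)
Dimensionally correct: a = v²/r, T = 2π√(L/g), v = fλ
Dimensionally incorrect: none
Ordered (correct first, then incorrect): a = v²/r, T = 2π√(L/g), v = fλ

- a = v²/r: LHS [L T^-2], RHS [L T^-2] → correct ✓
- T = 2π√(L/g): LHS [T], RHS [T] → correct ✓
- v = fλ: LHS [L T^-1], RHS [L T^-1] → correct ✓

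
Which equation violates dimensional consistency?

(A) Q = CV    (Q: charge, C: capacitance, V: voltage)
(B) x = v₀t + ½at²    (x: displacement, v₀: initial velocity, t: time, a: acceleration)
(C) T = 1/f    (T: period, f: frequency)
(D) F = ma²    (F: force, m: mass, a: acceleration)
(D) F = ma²

The equation (D) F = ma² is dimensionally incorrect.

LHS (F): [L M T^-2]
RHS (ma²): [L^2 M T^-4] ✗

The dimensions do not match. The other three equations balance.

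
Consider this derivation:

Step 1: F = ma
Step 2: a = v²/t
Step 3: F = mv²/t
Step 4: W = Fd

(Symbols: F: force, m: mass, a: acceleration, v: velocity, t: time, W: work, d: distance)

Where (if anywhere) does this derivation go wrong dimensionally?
Step 2

Step 1: F = ma → LHS [L M T^-2], RHS [L M T^-2] ✓
Step 2: a = v²/t → LHS [L T^-2], RHS [L^2 T^-3] ✗

The first dimensional inconsistency appears in step 2: a = v²/t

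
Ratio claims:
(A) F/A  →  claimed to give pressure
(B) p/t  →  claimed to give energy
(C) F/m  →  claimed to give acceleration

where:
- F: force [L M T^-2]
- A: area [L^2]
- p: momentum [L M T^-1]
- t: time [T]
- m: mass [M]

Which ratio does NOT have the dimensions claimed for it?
(B) p/t does not give energy

(A) F/A: [L^-1 M T^-2] = pressure [L^-1 M T^-2] ✓
(B) p/t: [L M T^-2] ≠ energy [L^2 M T^-2] ✗
(C) F/m: [L T^-2] = acceleration [L T^-2] ✓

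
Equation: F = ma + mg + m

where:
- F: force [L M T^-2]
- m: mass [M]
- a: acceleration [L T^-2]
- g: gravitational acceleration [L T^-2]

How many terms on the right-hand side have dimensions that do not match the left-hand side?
1

LHS F: [L M T^-2]
- ma: [L M T^-2] ✓
- mg: [L M T^-2] ✓
- m: [M] ✗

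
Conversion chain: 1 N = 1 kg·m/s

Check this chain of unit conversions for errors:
The chain is incorrect (it contains an error).

Incorrect: Newton is kg·m/s², not kg·m/s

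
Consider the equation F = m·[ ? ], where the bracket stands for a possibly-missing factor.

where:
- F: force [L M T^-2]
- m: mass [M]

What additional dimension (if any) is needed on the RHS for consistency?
[L T^-2] — acceleration (e.g. a)

F has dimensions [L M T^-2]; m has dimensions [M].
The bracketed factor must supply [L M T^-2] / [M] = [L T^-2].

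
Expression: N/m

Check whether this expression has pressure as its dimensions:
No

The expression N/m has dimensions [M T^-2], but pressure has dimensions [L^-1 M T^-2].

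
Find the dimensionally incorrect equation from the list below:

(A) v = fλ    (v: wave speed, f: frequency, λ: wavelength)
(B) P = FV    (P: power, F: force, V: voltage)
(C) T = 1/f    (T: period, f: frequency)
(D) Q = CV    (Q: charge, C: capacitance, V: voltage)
(B) P = FV

The equation (B) P = FV is dimensionally incorrect.

LHS (P): [L^2 M T^-3]
RHS (FV): [I^-1 L^3 M^2 T^-5] ✗

The dimensions do not match. The other three equations balance.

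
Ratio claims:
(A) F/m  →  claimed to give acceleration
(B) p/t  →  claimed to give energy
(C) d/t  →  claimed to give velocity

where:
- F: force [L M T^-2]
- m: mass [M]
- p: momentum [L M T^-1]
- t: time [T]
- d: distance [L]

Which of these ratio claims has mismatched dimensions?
(B) p/t does not give energy

(A) F/m: [L T^-2] = acceleration [L T^-2] ✓
(B) p/t: [L M T^-2] ≠ energy [L^2 M T^-2] ✗
(C) d/t: [L T^-1] = velocity [L T^-1] ✓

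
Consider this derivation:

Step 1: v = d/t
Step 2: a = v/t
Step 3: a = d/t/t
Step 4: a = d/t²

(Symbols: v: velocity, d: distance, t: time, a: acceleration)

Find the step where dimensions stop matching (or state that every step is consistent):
No step introduces an error — all steps are dimensionally consistent.

Step 1: v = d/t → LHS [L T^-1], RHS [L T^-1] ✓
Step 2: a = v/t → LHS [L T^-2], RHS [L T^-2] ✓
Step 3: a = d/t/t → LHS [L T^-2], RHS [L T^-2] ✓
Step 4: a = d/t² → LHS [L T^-2], RHS [L T^-2] ✓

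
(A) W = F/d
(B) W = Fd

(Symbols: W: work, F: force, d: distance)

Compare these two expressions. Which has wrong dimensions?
(A)

(A) W = F/d: LHS [L^2 M T^-2], RHS [M T^-2] ✗
(B) W = Fd: LHS [L^2 M T^-2], RHS [L^2 M T^-2] ✓

Expression (A) W = F/d is dimensionally incorrect.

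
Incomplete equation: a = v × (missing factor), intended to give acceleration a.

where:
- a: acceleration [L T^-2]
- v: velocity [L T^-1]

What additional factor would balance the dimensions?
1/t (inverse time), dimensions [T^-1]

a has dimensions [L T^-2] and v has dimensions [L T^-1].
The missing factor must have dimensions [L T^-2] / [L T^-1] = [T^-1], i.e. inverse time (1/t).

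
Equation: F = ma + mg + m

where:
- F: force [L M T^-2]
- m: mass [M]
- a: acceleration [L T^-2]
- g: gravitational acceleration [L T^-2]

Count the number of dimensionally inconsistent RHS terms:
1

LHS F: [L M T^-2]
- ma: [L M T^-2] ✓
- mg: [L M T^-2] ✓
- m: [M] ✗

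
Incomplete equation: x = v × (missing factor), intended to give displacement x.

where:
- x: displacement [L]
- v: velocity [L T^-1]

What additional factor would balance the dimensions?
t (time), dimensions [T]

x has dimensions [L] and v has dimensions [L T^-1].
The missing factor must have dimensions [L] / [L T^-1] = [T], i.e. time (t).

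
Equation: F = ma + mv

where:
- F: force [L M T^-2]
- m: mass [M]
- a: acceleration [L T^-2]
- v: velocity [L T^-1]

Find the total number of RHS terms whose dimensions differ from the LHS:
1

LHS F: [L M T^-2]
- ma: [L M T^-2] ✓
- mv: [L M T^-1] ✗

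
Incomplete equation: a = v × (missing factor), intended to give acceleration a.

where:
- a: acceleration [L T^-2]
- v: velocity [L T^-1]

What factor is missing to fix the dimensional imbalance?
1/t (inverse time), dimensions [T^-1]

a has dimensions [L T^-2] and v has dimensions [L T^-1].
The missing factor must have dimensions [L T^-2] / [L T^-1] = [T^-1], i.e. inverse time (1/t).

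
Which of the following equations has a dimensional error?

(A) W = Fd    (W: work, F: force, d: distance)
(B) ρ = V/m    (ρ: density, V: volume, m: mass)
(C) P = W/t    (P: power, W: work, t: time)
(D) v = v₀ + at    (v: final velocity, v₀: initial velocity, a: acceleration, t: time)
(B) ρ = V/m

The equation (B) ρ = V/m is dimensionally incorrect.

LHS (ρ): [L^-3 M]
RHS (V/m): [L^3 M^-1] ✗

The dimensions do not match. The other three equations balance.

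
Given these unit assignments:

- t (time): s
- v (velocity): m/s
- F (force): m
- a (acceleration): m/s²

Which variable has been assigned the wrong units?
F

The variable F (force) should have units N, not m.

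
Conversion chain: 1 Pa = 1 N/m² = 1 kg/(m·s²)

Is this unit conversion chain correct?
The chain is correct (no errors).

Correct: Pascal is Newton per square meter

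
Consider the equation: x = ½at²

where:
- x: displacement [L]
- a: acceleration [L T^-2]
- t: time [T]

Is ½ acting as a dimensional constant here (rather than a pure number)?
No

x has dimensions [L] and at² already has dimensions [L], so the equation balances without ½ contributing any dimensions. ½ is a pure (dimensionless) number; changing or removing it would not affect dimensional consistency.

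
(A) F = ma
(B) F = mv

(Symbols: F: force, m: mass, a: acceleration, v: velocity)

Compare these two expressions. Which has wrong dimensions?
(B)

(A) F = ma: LHS [L M T^-2], RHS [L M T^-2] ✓
(B) F = mv: LHS [L M T^-2], RHS [L M T^-1] ✗

Expression (B) F = mv is dimensionally incorrect.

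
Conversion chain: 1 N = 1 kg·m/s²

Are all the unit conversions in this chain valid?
The chain is correct (no errors).

Correct: Newton is defined as kg·m/s²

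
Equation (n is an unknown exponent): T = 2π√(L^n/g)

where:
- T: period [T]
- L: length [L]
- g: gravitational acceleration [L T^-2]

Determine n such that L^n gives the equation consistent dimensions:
n = 1

T has dimensions [T]; L has dimensions [L].
With n = 1: 2π√(L^1/g) has dimensions [T], matching the LHS ✓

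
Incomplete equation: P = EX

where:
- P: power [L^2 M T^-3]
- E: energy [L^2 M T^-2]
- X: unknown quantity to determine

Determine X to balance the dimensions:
X = f (inverse time / frequency (1/t)), dimensions [T^-1]

P has dimensions [L^2 M T^-3]; the rest of the RHS (E) has dimensions [L^2 M T^-2].
So X must have dimensions [T^-1] — X = f (inverse time / frequency (1/t)).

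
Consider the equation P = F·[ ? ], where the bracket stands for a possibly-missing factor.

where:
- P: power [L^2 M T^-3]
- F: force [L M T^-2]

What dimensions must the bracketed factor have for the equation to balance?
[L T^-1] — velocity (e.g. v)

P has dimensions [L^2 M T^-3]; F has dimensions [L M T^-2].
The bracketed factor must supply [L^2 M T^-3] / [L M T^-2] = [L T^-1].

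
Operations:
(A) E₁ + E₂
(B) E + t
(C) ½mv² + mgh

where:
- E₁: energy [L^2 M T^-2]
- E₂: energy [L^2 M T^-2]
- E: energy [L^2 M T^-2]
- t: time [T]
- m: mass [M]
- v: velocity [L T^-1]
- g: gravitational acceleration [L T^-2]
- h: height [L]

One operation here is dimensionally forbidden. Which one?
(B) E + t

(A) E₁ + E₂: E₁ [L^2 M T^-2] and E₂ [L^2 M T^-2] — same dimensions ✓
(B) E + t: E [L^2 M T^-2] and t [T] — different dimensions cannot be added/subtracted ✗
(C) ½mv² + mgh: ½mv² [L^2 M T^-2] and mgh [L^2 M T^-2] — same dimensions ✓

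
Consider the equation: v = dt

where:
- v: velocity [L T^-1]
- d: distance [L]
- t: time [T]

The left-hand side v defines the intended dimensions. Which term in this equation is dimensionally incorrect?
The right-hand side term dt

v has dimensions [L T^-1], but dt has dimensions [L T], so the term dt is dimensionally wrong for v.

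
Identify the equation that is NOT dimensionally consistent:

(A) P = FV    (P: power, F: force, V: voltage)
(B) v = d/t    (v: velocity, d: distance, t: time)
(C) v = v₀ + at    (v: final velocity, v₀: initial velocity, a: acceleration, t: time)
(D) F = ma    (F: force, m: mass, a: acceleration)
(A) P = FV

The equation (A) P = FV is dimensionally incorrect.

LHS (P): [L^2 M T^-3]
RHS (FV): [I^-1 L^3 M^2 T^-5] ✗

The dimensions do not match. The other three equations balance.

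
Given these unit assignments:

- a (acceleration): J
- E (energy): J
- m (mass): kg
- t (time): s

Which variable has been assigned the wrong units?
a

The variable a (acceleration) should have units m/s², not J.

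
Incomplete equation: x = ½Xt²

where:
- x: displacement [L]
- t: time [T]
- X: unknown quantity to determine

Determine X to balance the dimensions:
X = a (acceleration), dimensions [L T^-2]

x has dimensions [L]; the rest of the RHS (½ t²) has dimensions [T^2].
So X must have dimensions [L T^-2] — X = a (acceleration).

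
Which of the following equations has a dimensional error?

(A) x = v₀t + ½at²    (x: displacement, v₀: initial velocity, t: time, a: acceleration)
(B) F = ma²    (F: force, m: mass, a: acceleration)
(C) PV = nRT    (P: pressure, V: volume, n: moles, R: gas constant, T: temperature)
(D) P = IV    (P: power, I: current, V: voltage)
(B) F = ma²

The equation (B) F = ma² is dimensionally incorrect.

LHS (F): [L M T^-2]
RHS (ma²): [L^2 M T^-4] ✗

The dimensions do not match. The other three equations balance.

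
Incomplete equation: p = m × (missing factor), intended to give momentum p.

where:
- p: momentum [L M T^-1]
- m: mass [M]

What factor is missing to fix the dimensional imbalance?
v (velocity), dimensions [L T^-1]

p has dimensions [L M T^-1] and m has dimensions [M].
The missing factor must have dimensions [L M T^-1] / [M] = [L T^-1], i.e. velocity (v).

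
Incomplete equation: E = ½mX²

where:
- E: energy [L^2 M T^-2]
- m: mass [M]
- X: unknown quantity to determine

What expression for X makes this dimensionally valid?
X = v (velocity), dimensions [L T^-1]

E has dimensions [L^2 M T^-2]; the rest of the RHS (½m) has dimensions [M].
So X² must have dimensions [L^2 T^-2], i.e. X has dimensions [L T^-1] — X = v (velocity).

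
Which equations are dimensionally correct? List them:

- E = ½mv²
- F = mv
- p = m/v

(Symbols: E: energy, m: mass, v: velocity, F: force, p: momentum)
Dimensionally correct: E = ½mv²
Dimensionally incorrect: F = mv, p = m/v
Ordered (correct first, then incorrect): E = ½mv², F = mv, p = m/v

- E = ½mv²: LHS [L^2 M T^-2], RHS [L^2 M T^-2] → correct ✓
- F = mv: LHS [L M T^-2], RHS [L M T^-1] → incorrect ✗
- p = m/v: LHS [L M T^-1], RHS [L^-1 M T] → incorrect ✗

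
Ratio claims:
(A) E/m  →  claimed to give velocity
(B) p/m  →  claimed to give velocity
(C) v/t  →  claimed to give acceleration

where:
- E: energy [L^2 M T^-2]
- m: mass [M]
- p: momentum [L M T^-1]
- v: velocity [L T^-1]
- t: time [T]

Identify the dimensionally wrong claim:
(A) E/m does not give velocity

(A) E/m: [L^2 T^-2] ≠ velocity [L T^-1] ✗
(B) p/m: [L T^-1] = velocity [L T^-1] ✓
(C) v/t: [L T^-2] = acceleration [L T^-2] ✓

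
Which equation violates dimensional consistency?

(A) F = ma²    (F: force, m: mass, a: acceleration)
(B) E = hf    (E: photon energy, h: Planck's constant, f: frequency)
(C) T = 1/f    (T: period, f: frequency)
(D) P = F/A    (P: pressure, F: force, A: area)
(A) F = ma²

The equation (A) F = ma² is dimensionally incorrect.

LHS (F): [L M T^-2]
RHS (ma²): [L^2 M T^-4] ✗

The dimensions do not match. The other three equations balance.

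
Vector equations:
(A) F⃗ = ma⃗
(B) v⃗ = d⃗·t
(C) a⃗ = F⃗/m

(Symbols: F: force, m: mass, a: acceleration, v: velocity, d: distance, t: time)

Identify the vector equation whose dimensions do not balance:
(B) v⃗ = d⃗·t

(A) F⃗ = ma⃗: LHS [L M T^-2], RHS [L M T^-2] ✓ — Force and acceleration are vectors, mass is a scalar
(B) v⃗ = d⃗·t: LHS [L T^-1], RHS [L T] ✗ — velocity is displacement per time; should be d⃗/t
(C) a⃗ = F⃗/m: LHS [L T^-2], RHS [L T^-2] ✓ — force (vector) divided by mass (scalar)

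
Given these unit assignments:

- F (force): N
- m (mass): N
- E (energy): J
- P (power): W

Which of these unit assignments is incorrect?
m

The variable m (mass) should have units kg, not N.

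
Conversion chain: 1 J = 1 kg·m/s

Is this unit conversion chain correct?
The chain is incorrect (it contains an error).

Incorrect: Joule is kg·m²/s², not kg·m/s (that is momentum)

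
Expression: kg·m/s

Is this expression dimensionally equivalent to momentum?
Yes

The expression kg·m/s has dimensions [L M T^-1], which is exactly momentum [L M T^-1].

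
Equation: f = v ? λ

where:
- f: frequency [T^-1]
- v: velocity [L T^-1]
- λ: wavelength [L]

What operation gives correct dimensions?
division (÷): f = v ÷ λ

f [T^-1]; v [L T^-1]; λ [L].
v × λ → [L^2 T^-1] ✗
v ÷ λ → [T^-1] ✓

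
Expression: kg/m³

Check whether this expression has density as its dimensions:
Yes

The expression kg/m³ has dimensions [L^-3 M], which is exactly density [L^-3 M].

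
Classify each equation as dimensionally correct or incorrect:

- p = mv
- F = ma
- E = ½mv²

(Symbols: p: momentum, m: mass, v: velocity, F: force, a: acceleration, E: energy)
Dimensionally correct: p = mv, F = ma, E = ½mv²
Dimensionally incorrect: none
Ordered (correct first, then incorrect): p = mv, F = ma, E = ½mv²

- p = mv: LHS [L M T^-1], RHS [L M T^-1] → correct ✓
- F = ma: LHS [L M T^-2], RHS [L M T^-2] → correct ✓
- E = ½mv²: LHS [L^2 M T^-2], RHS [L^2 M T^-2] → correct ✓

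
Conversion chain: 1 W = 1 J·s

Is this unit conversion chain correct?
The chain is incorrect (it contains an error).

Incorrect: Watt is J/s, not J·s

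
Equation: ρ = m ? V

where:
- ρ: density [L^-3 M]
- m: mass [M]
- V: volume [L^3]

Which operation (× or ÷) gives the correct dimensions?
division (÷): ρ = m ÷ V

ρ [L^-3 M]; m [M]; V [L^3].
m × V → [L^3 M] ✗
m ÷ V → [L^-3 M] ✓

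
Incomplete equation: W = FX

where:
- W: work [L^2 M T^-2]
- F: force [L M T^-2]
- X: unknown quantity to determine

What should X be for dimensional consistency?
X = d (distance), dimensions [L]

W has dimensions [L^2 M T^-2]; the rest of the RHS (F) has dimensions [L M T^-2].
So X must have dimensions [L] — X = d (distance).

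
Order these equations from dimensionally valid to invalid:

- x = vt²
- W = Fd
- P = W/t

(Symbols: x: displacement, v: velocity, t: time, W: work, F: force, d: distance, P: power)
Dimensionally correct: W = Fd, P = W/t
Dimensionally incorrect: x = vt²
Ordered (correct first, then incorrect): W = Fd, P = W/t, x = vt²

- x = vt²: LHS [L], RHS [L T] → incorrect ✗
- W = Fd: LHS [L^2 M T^-2], RHS [L^2 M T^-2] → correct ✓
- P = W/t: LHS [L^2 M T^-3], RHS [L^2 M T^-3] → correct ✓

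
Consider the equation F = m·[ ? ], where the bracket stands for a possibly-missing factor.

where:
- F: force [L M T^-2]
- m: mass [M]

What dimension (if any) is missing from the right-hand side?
[L T^-2] — acceleration (e.g. a)

F has dimensions [L M T^-2]; m has dimensions [M].
The bracketed factor must supply [L M T^-2] / [M] = [L T^-2].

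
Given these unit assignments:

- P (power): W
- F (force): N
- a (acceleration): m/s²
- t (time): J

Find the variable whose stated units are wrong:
t

The variable t (time) should have units s, not J.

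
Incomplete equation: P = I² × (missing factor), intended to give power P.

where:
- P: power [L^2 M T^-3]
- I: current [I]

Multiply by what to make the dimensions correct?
R (resistance), dimensions [I^-2 L^2 M T^-3]

P has dimensions [L^2 M T^-3] and I² has dimensions [I^2].
The missing factor must have dimensions [L^2 M T^-3] / [I^2] = [I^-2 L^2 M T^-3], i.e. resistance (R).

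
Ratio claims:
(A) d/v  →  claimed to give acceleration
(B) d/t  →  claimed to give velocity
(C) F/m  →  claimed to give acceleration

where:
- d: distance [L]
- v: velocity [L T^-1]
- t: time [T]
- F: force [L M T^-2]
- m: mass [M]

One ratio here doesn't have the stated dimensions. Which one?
(A) d/v does not give acceleration

(A) d/v: [T] ≠ acceleration [L T^-2] ✗
(B) d/t: [L T^-1] = velocity [L T^-1] ✓
(C) F/m: [L T^-2] = acceleration [L T^-2] ✓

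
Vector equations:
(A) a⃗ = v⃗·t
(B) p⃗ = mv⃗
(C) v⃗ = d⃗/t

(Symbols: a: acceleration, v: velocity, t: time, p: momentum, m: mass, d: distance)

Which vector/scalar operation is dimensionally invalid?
(A) a⃗ = v⃗·t

(A) a⃗ = v⃗·t: LHS [L T^-2], RHS [L] ✗ — acceleration is velocity per time; should be v⃗/t
(B) p⃗ = mv⃗: LHS [L M T^-1], RHS [L M T^-1] ✓ — mass (scalar) times velocity (vector)
(C) v⃗ = d⃗/t: LHS [L T^-1], RHS [L T^-1] ✓ — displacement (vector) divided by time (scalar)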